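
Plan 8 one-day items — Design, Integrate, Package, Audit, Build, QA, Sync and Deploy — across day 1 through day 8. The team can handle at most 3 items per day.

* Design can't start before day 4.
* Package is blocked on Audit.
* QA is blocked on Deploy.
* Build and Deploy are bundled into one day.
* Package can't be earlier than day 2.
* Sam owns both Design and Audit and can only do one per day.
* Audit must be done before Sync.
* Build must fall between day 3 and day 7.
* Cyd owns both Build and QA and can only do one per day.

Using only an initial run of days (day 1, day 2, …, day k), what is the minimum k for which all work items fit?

The precedence chain requires at least 2 distinct days.
With at most 3 per day and 8 work items, at least 3 days are needed.
Design can't be placed before day 4, so the schedule must run through at least day 4.
4 works (last occupied day: day 4): for example Deploy=day 3; QA=day 4; Audit=day 1; Package=day 2; Sync=day 2; Build=day 3; Design=day 4; Integrate=day 1.

4 days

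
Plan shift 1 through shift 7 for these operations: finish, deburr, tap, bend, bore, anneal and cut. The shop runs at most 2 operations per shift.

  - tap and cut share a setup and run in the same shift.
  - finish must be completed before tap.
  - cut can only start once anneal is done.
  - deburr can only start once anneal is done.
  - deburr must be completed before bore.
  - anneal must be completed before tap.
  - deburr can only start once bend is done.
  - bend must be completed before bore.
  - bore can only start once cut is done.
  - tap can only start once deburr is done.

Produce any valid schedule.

bore -> shift 4; tap -> shift 3; bend -> shift 1; deburr -> shift 2; cut -> shift 3; finish -> shift 2; anneal -> shift 1

Checking: finish(shift 2) before tap(shift 3); cut(shift 3) before bore(shift 4); bend(shift 1) before bore(shift 4); anneal(shift 1) before cut(shift 3); deburr(shift 2) before bore(shift 4); deburr(shift 2) before tap(shift 3); anneal(shift 1) before tap(shift 3); bend(shift 1) before deburr(shift 2); anneal(shift 1) before deburr(shift 2); tap = cut = shift 3; max 2 per shift (cap 2).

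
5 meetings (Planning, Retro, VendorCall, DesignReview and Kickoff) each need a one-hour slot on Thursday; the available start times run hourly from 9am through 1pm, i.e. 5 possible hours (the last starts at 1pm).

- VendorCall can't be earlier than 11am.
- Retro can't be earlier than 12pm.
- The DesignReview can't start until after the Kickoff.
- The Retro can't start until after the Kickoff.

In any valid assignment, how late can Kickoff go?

Downstream work caps Kickoff at 12pm.
Kickoff at 12pm is achievable: Retro in 1pm; Kickoff in 12pm; DesignReview in 1pm; Planning in 9am; VendorCall in 11am.

12pm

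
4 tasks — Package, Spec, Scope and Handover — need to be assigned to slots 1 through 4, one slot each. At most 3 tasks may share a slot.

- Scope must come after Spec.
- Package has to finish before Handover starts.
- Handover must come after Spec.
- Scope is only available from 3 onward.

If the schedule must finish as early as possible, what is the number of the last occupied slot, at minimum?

The precedence chain requires at least 2 distinct slots.
With at most 3 per slot and 4 tasks, at least 2 slots are needed.
Scope can't be placed before 3, so the schedule must run through at least slot 3.
3 works (last occupied slot: 3): for example Handover -> 2; Package -> 1; Spec -> 1; Scope -> 3.

slot 3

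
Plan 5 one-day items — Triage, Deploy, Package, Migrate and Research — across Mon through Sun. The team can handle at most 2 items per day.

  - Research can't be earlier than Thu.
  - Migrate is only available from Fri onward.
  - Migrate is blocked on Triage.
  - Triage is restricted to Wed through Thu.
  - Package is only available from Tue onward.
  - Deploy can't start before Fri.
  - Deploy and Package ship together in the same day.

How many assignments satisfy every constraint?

Splitting on Triage: it can be Wed (18), Thu (18). Listing each branch's schedules as (Deploy, Package, Migrate, Research):
Triage=Wed: (Fri,Fri,Sat,Thu) (Fri,Fri,Sat,Sat) (Fri,Fri,Sat,Sun) (Fri,Fri,Sun,Thu) (Fri,Fri,Sun,Sat) (Fri,Fri,Sun,Sun) (Sat,Sat,Fri,Thu) (Sat,Sat,Fri,Fri) (Sat,Sat,Fri,Sun) (Sat,Sat,Sun,Thu) (Sat,Sat,Sun,Fri) (Sat,Sat,Sun,Sun) (Sun,Sun,Fri,Thu) (Sun,Sun,Fri,Fri) (Sun,Sun,Fri,Sat) (Sun,Sun,Sat,Thu) (Sun,Sun,Sat,Fri) (Sun,Sun,Sat,Sat) — 18.
Triage=Thu: (Fri,Fri,Sat,Thu) (Fri,Fri,Sat,Sat) (Fri,Fri,Sat,Sun) (Fri,Fri,Sun,Thu) (Fri,Fri,Sun,Sat) (Fri,Fri,Sun,Sun) (Sat,Sat,Fri,Thu) (Sat,Sat,Fri,Fri) (Sat,Sat,Fri,Sun) (Sat,Sat,Sun,Thu) (Sat,Sat,Sun,Fri) (Sat,Sat,Sun,Sun) (Sun,Sun,Fri,Thu) (Sun,Sun,Fri,Fri) (Sun,Sun,Fri,Sat) (Sun,Sun,Sat,Thu) (Sun,Sun,Sat,Fri) (Sun,Sun,Sat,Sat) — 18.
Summing: 18 + 18 = 36.

36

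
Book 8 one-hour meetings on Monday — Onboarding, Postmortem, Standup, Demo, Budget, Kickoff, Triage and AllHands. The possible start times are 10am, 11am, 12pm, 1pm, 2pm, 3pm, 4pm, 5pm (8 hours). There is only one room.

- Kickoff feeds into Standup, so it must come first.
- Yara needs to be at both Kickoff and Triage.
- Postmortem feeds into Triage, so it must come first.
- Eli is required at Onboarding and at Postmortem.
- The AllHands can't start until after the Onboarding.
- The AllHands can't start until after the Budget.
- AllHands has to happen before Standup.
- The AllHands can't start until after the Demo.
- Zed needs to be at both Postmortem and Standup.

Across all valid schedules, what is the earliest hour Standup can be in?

Precedence pushes Standup to at least 12pm.
Standup at 3pm is achievable: Onboarding=10am; Standup=3pm; Postmortem=4pm; Budget=12pm; Triage=5pm; AllHands=1pm; Kickoff=2pm; Demo=11am.
Nothing earlier works — the conflict and capacity constraints rule out every hour before 3pm.

3pm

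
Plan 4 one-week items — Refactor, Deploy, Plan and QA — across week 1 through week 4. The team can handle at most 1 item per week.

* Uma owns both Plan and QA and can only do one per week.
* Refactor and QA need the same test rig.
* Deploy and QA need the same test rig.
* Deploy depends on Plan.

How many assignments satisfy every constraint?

12

Splitting on Refactor: it can be week 1 (3), week 2 (3), week 3 (3), week 4 (3). Listing each branch's schedules as (Deploy, Plan, QA) by week number:
Refactor=week 1: (3,2,4) (4,2,3) (4,3,2) — 3.
Refactor=week 2: (3,1,4) (4,1,3) (4,3,1) — 3.
Refactor=week 3: (2,1,4) (4,1,2) (4,2,1) — 3.
Refactor=week 4: (2,1,3) (3,1,2) (3,2,1) — 3.
Summing: 3 + 3 + 3 + 3 = 12.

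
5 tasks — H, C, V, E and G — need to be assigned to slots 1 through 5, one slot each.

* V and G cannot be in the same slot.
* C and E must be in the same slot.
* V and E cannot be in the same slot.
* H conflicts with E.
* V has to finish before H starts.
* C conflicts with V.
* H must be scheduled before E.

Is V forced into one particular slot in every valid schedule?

No

V can be 1 (e.g. H -> 2; V -> 1; G -> 2; E -> 3; C -> 3) or 2 (e.g. E=4, G=1, H=3, V=2, C=4).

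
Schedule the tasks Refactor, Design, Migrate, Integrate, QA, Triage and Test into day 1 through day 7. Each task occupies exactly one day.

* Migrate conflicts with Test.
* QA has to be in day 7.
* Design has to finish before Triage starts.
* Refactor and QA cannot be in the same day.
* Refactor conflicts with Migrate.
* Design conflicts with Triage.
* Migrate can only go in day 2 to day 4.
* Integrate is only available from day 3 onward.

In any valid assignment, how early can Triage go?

Precedence pushes Triage to at least day 2.
Triage at day 2 is achievable: Design -> day 1, QA -> day 7, Integrate -> day 3, Test -> day 1, Triage -> day 2, Refactor -> day 1, Migrate -> day 2.

day 2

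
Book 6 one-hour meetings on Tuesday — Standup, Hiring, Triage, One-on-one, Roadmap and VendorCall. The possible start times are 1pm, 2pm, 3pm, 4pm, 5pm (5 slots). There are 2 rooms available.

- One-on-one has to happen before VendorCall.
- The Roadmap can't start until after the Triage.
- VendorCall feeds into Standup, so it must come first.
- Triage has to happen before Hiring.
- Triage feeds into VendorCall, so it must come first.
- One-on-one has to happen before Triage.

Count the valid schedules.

25

Splitting on Standup: it can be 4pm (7), 5pm (18). Listing each branch's schedules as (Hiring, Triage, One-on-one, Roadmap, VendorCall):
Standup=4pm: (3pm,2pm,1pm,4pm,3pm) (3pm,2pm,1pm,5pm,3pm) (4pm,2pm,1pm,3pm,3pm) (4pm,2pm,1pm,5pm,3pm) (5pm,2pm,1pm,3pm,3pm) (5pm,2pm,1pm,4pm,3pm) (5pm,2pm,1pm,5pm,3pm) — 7.
Standup=5pm: (3pm,2pm,1pm,3pm,4pm) (3pm,2pm,1pm,4pm,3pm) (3pm,2pm,1pm,4pm,4pm) (3pm,2pm,1pm,5pm,3pm) (3pm,2pm,1pm,5pm,4pm) (4pm,2pm,1pm,3pm,3pm) (4pm,2pm,1pm,3pm,4pm) (4pm,2pm,1pm,4pm,3pm) (4pm,2pm,1pm,5pm,3pm) (4pm,2pm,1pm,5pm,4pm) (4pm,3pm,1pm,5pm,4pm) (4pm,3pm,2pm,5pm,4pm) (5pm,2pm,1pm,3pm,3pm) (5pm,2pm,1pm,3pm,4pm) (5pm,2pm,1pm,4pm,3pm) (5pm,2pm,1pm,4pm,4pm) (5pm,3pm,1pm,4pm,4pm) (5pm,3pm,2pm,4pm,4pm) — 18.
Summing: 7 + 18 = 25.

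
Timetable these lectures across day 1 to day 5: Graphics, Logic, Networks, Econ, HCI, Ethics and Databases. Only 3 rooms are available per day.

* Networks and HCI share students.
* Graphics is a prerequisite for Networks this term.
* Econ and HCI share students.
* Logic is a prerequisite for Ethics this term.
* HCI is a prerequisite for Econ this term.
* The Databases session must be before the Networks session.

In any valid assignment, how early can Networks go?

Precedence pushes Networks to at least day 2.
Networks at day 2 is achievable: Ethics in day 2; Databases in day 1; HCI in day 3; Graphics in day 1; Logic in day 1; Econ in day 4; Networks in day 2.

day 2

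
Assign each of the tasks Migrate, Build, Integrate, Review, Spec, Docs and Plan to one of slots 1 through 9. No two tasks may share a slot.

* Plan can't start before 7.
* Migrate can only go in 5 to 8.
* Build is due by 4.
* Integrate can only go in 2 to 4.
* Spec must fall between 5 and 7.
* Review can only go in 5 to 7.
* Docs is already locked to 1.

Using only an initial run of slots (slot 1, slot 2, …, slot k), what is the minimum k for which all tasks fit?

8

With at most 1 per slot and 7 tasks, at least 7 slots are needed.
Plan can't be placed before 7, so the schedule must run through at least slot 7.
Could 7 slots be enough, i.e. nothing placed later than 7? No: Migrate's window within 7 slots is {5, 6, 7}; Review's window within 7 slots is {5, 6, 7}; Spec's window within 7 slots is {5, 6, 7}; Plan's window within 7 slots is {7}; Migrate can't use 7, already full with Plan (limit 1) → {5, 6}; Review can't use 7, already full with Plan (limit 1) → {5, 6}; Spec can't use 7, already full with Plan (limit 1) → {5, 6}; Migrate, Review and Spec are all confined to {5, 6} — 3 tasks for 2 slots at most 1 apiece is too many.
So 7 slots is not enough.
8 works (last occupied slot: 8): for example Build=3, Migrate=8, Plan=7, Spec=6, Review=5, Docs=1, Integrate=2.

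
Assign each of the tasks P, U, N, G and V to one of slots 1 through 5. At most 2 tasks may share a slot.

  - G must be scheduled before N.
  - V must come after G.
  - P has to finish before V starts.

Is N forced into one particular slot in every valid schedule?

N can be 2 (e.g. G=1; N=2; P=1; U=3; V=2) or 3 (e.g. V=2; N=3; U=2; P=1; G=1).

No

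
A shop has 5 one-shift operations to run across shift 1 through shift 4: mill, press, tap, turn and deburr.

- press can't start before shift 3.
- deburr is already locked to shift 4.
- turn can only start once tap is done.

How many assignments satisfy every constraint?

Splitting on mill: it can be shift 1 (12), shift 2 (12), shift 3 (12), shift 4 (12). Listing each branch's schedules as (press, tap, turn, deburr) by shift number:
mill=shift 1: (3,1,2,4) (3,1,3,4) (3,1,4,4) (3,2,3,4) (3,2,4,4) (3,3,4,4) (4,1,2,4) (4,1,3,4) (4,1,4,4) (4,2,3,4) (4,2,4,4) (4,3,4,4) — 12.
mill=shift 2: (3,1,2,4) (3,1,3,4) (3,1,4,4) (3,2,3,4) (3,2,4,4) (3,3,4,4) (4,1,2,4) (4,1,3,4) (4,1,4,4) (4,2,3,4) (4,2,4,4) (4,3,4,4) — 12.
mill=shift 3: (3,1,2,4) (3,1,3,4) (3,1,4,4) (3,2,3,4) (3,2,4,4) (3,3,4,4) (4,1,2,4) (4,1,3,4) (4,1,4,4) (4,2,3,4) (4,2,4,4) (4,3,4,4) — 12.
mill=shift 4: (3,1,2,4) (3,1,3,4) (3,1,4,4) (3,2,3,4) (3,2,4,4) (3,3,4,4) (4,1,2,4) (4,1,3,4) (4,1,4,4) (4,2,3,4) (4,2,4,4) (4,3,4,4) — 12.
Summing: 12 + 12 + 12 + 12 = 48.

48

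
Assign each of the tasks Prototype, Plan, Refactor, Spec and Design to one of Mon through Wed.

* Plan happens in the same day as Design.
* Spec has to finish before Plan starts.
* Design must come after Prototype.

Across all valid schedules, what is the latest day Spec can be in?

Tue

Downstream work caps Spec at Tue.
Spec at Tue is achievable: Design -> Wed; Spec -> Tue; Plan -> Wed; Prototype -> Mon; Refactor -> Mon.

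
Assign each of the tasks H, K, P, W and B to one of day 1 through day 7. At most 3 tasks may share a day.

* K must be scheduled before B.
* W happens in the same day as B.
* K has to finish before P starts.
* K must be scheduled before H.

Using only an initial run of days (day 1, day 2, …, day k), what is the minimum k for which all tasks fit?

The precedence chain requires at least 2 distinct days.
With at most 3 per day and 5 tasks, at least 2 days are needed.
Could 2 days be enough, i.e. nothing placed later than day 2? No: P must come after K (at day 1 or later) → {day 2}; K must come before P (at day 2 or earlier) → {day 1}; H must come after K (at day 1 or later) → {day 2}; B must come after K (at day 1 or later) → {day 2}; W must be in the same day as B (in {day 2}) → {day 2}; that puts H, P, W and B all in day 2 — more than 3 per day.
So 2 days is not enough.
3 works (last occupied day: day 3): for example H -> day 2; K -> day 1; B -> day 3; P -> day 2; W -> day 3.

3 days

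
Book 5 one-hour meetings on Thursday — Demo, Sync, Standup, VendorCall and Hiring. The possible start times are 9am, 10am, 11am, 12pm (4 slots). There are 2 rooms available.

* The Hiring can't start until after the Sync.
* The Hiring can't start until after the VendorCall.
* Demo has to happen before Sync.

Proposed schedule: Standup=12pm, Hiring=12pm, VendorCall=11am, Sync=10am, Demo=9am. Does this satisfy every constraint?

Valid

Demo has to happen before Sync — holds.
The Hiring can't start until after the Sync — holds.
The Hiring can't start until after the VendorCall — holds.
There are 2 rooms available — holds.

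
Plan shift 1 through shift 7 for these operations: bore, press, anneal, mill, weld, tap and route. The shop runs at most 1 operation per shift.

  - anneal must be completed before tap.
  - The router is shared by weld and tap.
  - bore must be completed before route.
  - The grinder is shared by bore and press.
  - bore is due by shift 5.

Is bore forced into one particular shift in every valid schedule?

No

bore can be shift 1 (e.g. mill -> shift 6; bore -> shift 1; weld -> shift 7; press -> shift 5; anneal -> shift 2; tap -> shift 3; route -> shift 4) or shift 2 (e.g. mill -> shift 6; press -> shift 5; weld -> shift 7; route -> shift 4; anneal -> shift 1; tap -> shift 3; bore -> shift 2).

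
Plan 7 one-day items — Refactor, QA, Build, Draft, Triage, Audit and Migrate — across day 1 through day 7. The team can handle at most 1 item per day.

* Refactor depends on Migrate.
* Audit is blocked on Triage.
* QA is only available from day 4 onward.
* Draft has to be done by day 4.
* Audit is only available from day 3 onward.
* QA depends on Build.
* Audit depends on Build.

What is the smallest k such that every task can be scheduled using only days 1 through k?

The precedence chain requires at least 2 distinct days.
With at most 1 per day and 7 tasks, at least 7 days are needed.
QA can't be placed before day 4, so the schedule must run through at least day 4.
7 works (last occupied day: day 7): for example Build=day 2; QA=day 4; Refactor=day 7; Migrate=day 6; Draft=day 1; Triage=day 3; Audit=day 5.

7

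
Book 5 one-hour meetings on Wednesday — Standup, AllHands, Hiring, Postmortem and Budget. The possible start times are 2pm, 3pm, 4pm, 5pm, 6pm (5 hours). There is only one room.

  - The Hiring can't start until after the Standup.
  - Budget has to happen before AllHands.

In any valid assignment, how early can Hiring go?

3pm

Precedence pushes Hiring to at least 3pm.
Hiring at 3pm is achievable: Postmortem in 6pm, AllHands in 5pm, Hiring in 3pm, Budget in 4pm, Standup in 2pm.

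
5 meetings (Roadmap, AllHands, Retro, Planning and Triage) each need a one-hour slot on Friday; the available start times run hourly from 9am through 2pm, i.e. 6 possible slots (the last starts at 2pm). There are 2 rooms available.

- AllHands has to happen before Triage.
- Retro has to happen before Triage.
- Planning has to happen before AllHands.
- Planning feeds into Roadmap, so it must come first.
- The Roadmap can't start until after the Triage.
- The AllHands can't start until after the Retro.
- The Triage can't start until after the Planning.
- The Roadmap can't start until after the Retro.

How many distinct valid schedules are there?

Splitting on Roadmap: it can be 12pm (1), 1pm (6), 2pm (20). Listing each branch's schedules as (AllHands, Retro, Planning, Triage):
Roadmap=12pm: (10am,9am,9am,11am) — 1.
Roadmap=1pm: (10am,9am,9am,11am) (10am,9am,9am,12pm) (11am,9am,9am,12pm) (11am,9am,10am,12pm) (11am,10am,9am,12pm) (11am,10am,10am,12pm) — 6.
Roadmap=2pm: (10am,9am,9am,11am) (10am,9am,9am,12pm) (10am,9am,9am,1pm) (11am,9am,9am,12pm) (11am,9am,9am,1pm) (11am,9am,10am,12pm) (11am,9am,10am,1pm) (11am,10am,9am,12pm) (11am,10am,9am,1pm) (11am,10am,10am,12pm) (11am,10am,10am,1pm) (12pm,9am,9am,1pm) (12pm,9am,10am,1pm) (12pm,9am,11am,1pm) (12pm,10am,9am,1pm) (12pm,10am,10am,1pm) (12pm,10am,11am,1pm) (12pm,11am,9am,1pm) (12pm,11am,10am,1pm) (12pm,11am,11am,1pm) — 20.
Summing: 1 + 6 + 20 = 27.

27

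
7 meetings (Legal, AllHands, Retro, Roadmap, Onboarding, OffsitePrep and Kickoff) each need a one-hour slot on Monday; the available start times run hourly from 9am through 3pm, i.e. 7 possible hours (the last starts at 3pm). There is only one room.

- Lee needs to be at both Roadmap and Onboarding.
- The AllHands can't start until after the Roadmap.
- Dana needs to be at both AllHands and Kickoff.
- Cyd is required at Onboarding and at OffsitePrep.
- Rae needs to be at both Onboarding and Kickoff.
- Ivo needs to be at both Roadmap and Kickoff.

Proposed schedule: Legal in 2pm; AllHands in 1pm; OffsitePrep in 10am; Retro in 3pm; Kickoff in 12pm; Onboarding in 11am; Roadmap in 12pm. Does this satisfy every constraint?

Ivo needs to be at both Roadmap and Kickoff — violated.
There is only one room — violated.
Dana needs to be at both AllHands and Kickoff — holds.
Lee needs to be at both Roadmap and Onboarding — holds.
Rae needs to be at both Onboarding and Kickoff — holds.
Cyd is required at Onboarding and at OffsitePrep — holds.
The AllHands can't start until after the Roadmap — holds.

Invalid. Ivo needs to be at both Roadmap and Kickoff.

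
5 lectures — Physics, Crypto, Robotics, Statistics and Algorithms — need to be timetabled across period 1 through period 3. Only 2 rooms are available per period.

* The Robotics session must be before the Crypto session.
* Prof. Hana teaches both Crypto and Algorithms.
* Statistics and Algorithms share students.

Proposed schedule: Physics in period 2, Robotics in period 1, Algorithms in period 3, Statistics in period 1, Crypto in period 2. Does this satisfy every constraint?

Statistics and Algorithms share students — holds.
Prof. Hana teaches both Crypto and Algorithms — holds.
Only 2 rooms are available per period — holds.
The Robotics session must be before the Crypto session — holds.

Valid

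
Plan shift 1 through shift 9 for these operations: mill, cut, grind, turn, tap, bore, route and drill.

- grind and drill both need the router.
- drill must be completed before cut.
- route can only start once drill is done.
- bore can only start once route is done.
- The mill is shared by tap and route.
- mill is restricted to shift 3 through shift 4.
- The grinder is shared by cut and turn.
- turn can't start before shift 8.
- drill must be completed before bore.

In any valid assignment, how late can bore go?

Precedence pushes bore to at least shift 3.
bore at shift 9 is achievable: mill -> shift 3, bore -> shift 9, cut -> shift 2, turn -> shift 8, route -> shift 2, grind -> shift 2, tap -> shift 1, drill -> shift 1.

shift 9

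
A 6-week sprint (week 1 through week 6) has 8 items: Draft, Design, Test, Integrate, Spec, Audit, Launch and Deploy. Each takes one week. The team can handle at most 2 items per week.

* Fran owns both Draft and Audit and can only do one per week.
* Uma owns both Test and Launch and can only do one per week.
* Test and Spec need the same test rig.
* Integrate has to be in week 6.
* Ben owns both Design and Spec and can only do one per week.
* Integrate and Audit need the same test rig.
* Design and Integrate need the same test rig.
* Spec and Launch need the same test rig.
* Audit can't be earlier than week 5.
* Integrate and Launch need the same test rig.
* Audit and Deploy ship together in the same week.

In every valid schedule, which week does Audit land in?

week 5

Audit's window is week 5–week 6.
Integrate is fixed at week 6, and Audit can't share a week with Integrate.
So Audit must be week 5.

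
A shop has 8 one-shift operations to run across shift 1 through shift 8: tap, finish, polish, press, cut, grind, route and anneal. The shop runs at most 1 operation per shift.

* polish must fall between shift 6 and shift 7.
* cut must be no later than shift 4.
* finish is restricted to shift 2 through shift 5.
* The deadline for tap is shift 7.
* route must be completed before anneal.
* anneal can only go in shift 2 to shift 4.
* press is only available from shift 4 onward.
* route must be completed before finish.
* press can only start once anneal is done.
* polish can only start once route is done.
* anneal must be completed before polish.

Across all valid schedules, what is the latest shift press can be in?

Press is available from shift 4.
press at shift 8 is achievable: tap in shift 5, anneal in shift 2, grind in shift 7, finish in shift 3, cut in shift 4, route in shift 1, polish in shift 6, press in shift 8.

shift 8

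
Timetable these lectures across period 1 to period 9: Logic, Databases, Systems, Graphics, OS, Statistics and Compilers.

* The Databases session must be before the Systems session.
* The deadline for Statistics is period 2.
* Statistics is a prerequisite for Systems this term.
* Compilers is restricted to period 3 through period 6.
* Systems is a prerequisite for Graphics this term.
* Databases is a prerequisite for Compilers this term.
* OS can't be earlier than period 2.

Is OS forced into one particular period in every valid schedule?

No

OS can be period 2 (e.g. OS=period 2; Statistics=period 1; Databases=period 1; Graphics=period 3; Logic=period 1; Systems=period 2; Compilers=period 3) or period 3 (e.g. Compilers=period 3; Graphics=period 3; Logic=period 1; Systems=period 2; OS=period 3; Statistics=period 1; Databases=period 1).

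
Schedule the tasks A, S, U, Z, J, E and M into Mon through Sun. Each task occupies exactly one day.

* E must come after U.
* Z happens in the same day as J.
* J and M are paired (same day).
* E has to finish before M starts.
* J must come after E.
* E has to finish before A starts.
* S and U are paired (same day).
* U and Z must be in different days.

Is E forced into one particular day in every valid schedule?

No

E can be Tue (e.g. Z -> Wed; J -> Wed; M -> Wed; E -> Tue; A -> Wed; S -> Mon; U -> Mon) or Wed (e.g. Z=Thu; A=Thu; E=Wed; U=Mon; S=Mon; M=Thu; J=Thu).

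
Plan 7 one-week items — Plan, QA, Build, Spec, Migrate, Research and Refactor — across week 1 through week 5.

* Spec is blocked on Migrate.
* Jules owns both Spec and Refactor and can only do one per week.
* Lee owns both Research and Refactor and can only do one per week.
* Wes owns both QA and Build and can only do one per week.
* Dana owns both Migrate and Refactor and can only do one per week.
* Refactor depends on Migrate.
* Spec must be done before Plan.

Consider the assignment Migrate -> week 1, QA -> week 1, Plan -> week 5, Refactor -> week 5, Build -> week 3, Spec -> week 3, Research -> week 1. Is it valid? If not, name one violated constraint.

Valid

Dana owns both Migrate and Refactor and can only do one per week — holds.
Lee owns both Research and Refactor and can only do one per week — holds.
Spec must be done before Plan — holds.
Jules owns both Spec and Refactor and can only do one per week — holds.
Refactor depends on Migrate — holds.
Spec is blocked on Migrate — holds.
Wes owns both QA and Build and can only do one per week — holds.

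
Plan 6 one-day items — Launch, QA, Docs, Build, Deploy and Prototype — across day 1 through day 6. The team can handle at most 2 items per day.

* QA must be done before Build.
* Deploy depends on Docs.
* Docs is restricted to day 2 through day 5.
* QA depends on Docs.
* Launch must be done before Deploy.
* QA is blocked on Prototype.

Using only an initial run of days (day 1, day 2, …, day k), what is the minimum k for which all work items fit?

4

The precedence chain requires at least 3 distinct days.
With at most 2 per day and 6 work items, at least 3 days are needed.
Propagating the time windows through the other constraints, Build can't land before day 4, so the schedule must run through at least day 4.
4 works (last occupied day: day 4): for example Prototype=day 1; Deploy=day 3; Docs=day 2; Build=day 4; QA=day 3; Launch=day 1.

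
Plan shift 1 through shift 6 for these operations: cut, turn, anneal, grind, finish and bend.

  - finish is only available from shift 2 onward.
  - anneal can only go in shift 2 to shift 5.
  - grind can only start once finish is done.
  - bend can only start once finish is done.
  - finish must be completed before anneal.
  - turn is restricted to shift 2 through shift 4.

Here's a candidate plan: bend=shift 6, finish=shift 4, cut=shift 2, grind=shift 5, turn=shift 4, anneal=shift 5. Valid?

bend can only start once finish is done — holds.
finish must be completed before anneal — holds.
grind can only start once finish is done — holds.
finish is only available from shift 2 onward — holds.
anneal can only go in shift 2 to shift 5 — holds.
turn is restricted to shift 2 through shift 4 — holds.

Valid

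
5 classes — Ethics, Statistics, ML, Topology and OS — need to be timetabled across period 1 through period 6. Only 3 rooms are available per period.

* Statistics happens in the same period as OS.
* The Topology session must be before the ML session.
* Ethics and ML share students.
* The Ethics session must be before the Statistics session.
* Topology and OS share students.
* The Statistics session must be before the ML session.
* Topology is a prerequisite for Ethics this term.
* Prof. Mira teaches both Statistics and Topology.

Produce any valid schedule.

Ethics in period 2, ML in period 4, Statistics in period 3, OS in period 3, Topology in period 1

Checking: Statistics(period 3) before ML(period 4); Ethics(period 2) before Statistics(period 3); Topology(period 1) before ML(period 4); Topology(period 1) before Ethics(period 2); Statistics(period 3) != Topology(period 1); Ethics(period 2) != ML(period 4); Topology(period 1) != OS(period 3); Statistics = OS = period 3; max 2 per period (cap 3).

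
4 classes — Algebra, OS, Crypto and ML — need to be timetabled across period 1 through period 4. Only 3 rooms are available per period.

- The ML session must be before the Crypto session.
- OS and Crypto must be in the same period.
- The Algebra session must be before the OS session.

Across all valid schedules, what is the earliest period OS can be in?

period 2

Precedence pushes OS to at least period 2.
OS at period 2 is achievable: Algebra in period 1; OS in period 2; Crypto in period 2; ML in period 1.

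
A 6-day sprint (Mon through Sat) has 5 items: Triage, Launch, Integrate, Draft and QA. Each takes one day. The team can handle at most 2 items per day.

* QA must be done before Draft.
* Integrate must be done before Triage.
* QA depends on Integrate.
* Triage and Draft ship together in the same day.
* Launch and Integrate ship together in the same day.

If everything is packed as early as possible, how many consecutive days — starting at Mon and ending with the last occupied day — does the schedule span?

The precedence chain requires at least 3 distinct days.
With at most 2 per day and 5 work items, at least 3 days are needed.
3 works (last occupied day: Wed): for example Integrate=Mon; Draft=Wed; Triage=Wed; QA=Tue; Launch=Mon.

3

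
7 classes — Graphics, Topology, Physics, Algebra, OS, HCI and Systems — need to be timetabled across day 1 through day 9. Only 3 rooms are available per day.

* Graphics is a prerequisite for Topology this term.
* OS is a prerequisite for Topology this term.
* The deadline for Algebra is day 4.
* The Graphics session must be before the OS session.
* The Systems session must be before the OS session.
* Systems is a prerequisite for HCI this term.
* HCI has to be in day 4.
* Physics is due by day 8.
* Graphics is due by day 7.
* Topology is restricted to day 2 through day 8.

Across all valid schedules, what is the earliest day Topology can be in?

day 3

Topology is available from day 2; precedence pushes Topology to at least day 3; Topology's own window allows nothing later than day 8.
Topology at day 3 is achievable: Topology in day 3, OS in day 2, HCI in day 4, Algebra in day 1, Physics in day 2, Systems in day 1, Graphics in day 1.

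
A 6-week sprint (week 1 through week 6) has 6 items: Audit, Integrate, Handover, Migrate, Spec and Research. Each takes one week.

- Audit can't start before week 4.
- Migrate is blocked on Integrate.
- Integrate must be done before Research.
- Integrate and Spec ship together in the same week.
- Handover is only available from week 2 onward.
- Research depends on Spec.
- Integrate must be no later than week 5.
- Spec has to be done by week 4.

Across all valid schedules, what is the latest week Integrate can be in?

Integrate's own window allows nothing later than week 5; Integrate must be in the same week as Spec, which can't be after week 4, so Integrate is at most week 4.
Integrate at week 4 is achievable: Handover in week 2; Migrate in week 5; Spec in week 4; Integrate in week 4; Audit in week 4; Research in week 5.

week 4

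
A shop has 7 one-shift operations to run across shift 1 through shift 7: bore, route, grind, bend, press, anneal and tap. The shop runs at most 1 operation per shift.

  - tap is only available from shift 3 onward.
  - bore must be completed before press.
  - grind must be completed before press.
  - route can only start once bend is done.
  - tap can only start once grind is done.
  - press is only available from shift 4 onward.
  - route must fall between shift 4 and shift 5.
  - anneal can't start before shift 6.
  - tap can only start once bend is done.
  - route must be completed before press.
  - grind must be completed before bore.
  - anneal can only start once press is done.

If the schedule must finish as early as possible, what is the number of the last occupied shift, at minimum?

7

The precedence chain requires at least 4 distinct shifts.
With at most 1 per shift and 7 operations, at least 7 shifts are needed.
anneal can't be placed before shift 6, so the schedule must run through at least shift 6.
7 works (last occupied shift: shift 7): for example grind -> shift 1, bend -> shift 3, tap -> shift 7, anneal -> shift 6, route -> shift 4, bore -> shift 2, press -> shift 5.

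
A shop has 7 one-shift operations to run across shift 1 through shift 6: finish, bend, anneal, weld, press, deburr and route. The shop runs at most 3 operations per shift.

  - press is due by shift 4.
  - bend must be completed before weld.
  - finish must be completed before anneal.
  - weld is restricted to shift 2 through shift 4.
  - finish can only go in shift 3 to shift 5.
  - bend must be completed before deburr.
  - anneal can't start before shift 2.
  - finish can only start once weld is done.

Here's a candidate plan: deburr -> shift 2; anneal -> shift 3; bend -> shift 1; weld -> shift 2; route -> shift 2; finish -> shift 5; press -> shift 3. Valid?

No. finish must be completed before anneal is not satisfied.

bend must be completed before weld — holds.
finish can only go in shift 3 to shift 5 — holds.
finish can only start once weld is done — holds.
press is due by shift 4 — holds.
bend must be completed before deburr — holds.
finish must be completed before anneal — violated.
The shop runs at most 3 operations per shift — holds.
anneal can't start before shift 2 — holds.
weld is restricted to shift 2 through shift 4 — holds.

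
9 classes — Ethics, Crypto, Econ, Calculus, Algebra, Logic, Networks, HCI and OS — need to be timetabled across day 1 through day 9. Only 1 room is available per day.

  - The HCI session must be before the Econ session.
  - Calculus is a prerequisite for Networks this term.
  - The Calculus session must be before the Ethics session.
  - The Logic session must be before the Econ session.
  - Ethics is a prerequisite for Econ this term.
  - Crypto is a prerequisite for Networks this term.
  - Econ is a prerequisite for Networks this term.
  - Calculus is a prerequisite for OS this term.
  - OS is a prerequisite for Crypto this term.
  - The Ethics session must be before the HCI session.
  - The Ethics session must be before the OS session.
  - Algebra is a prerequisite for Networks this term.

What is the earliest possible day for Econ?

Precedence pushes Econ to at least day 4; downstream work caps Econ at day 8.
Econ at day 5 is achievable: Crypto -> day 7; HCI -> day 3; Algebra -> day 8; Econ -> day 5; Ethics -> day 2; Networks -> day 9; Calculus -> day 1; OS -> day 6; Logic -> day 4.
Nothing earlier works — the capacity limit rule out every day before day 5.

day 5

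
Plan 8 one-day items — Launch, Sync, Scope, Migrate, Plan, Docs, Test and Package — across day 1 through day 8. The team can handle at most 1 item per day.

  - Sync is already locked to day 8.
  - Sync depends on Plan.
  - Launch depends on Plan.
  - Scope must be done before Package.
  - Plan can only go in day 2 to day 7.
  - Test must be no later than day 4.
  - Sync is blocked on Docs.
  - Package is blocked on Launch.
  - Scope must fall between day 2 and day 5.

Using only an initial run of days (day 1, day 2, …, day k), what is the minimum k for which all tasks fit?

The precedence chain requires at least 3 distinct days.
With at most 1 per day and 8 tasks, at least 8 days are needed.
Sync can't be placed before day 8, so the schedule must run through at least day 8.
8 works (last occupied day: day 8): for example Docs in day 6, Launch in day 4, Test in day 1, Plan in day 3, Sync in day 8, Migrate in day 7, Package in day 5, Scope in day 2.

8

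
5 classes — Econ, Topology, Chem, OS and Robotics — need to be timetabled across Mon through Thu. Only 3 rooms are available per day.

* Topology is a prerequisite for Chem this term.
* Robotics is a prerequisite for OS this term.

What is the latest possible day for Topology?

Wed

Downstream work caps Topology at Wed.
Topology at Wed is achievable: Chem -> Thu; Econ -> Mon; Robotics -> Mon; OS -> Tue; Topology -> Wed.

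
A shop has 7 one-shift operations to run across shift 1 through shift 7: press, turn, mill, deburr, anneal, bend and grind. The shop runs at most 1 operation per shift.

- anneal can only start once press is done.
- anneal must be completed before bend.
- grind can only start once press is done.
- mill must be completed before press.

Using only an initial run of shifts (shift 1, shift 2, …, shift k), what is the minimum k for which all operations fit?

The precedence chain requires at least 4 distinct shifts.
With at most 1 per shift and 7 operations, at least 7 shifts are needed.
7 works (last occupied shift: shift 7): for example deburr -> shift 7, anneal -> shift 3, bend -> shift 4, grind -> shift 5, mill -> shift 1, press -> shift 2, turn -> shift 6.

7 shifts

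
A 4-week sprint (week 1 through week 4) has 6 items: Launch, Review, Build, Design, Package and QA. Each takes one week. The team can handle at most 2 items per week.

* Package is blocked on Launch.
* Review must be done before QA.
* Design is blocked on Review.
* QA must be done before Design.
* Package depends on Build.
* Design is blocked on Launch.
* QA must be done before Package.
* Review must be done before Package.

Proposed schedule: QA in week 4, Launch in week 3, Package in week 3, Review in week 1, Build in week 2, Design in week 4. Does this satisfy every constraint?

No — it violates: QA must be done before Package

The team can handle at most 2 items per week — holds.
Review must be done before Package — holds.
QA must be done before Design — violated.
Review must be done before QA — holds.
QA must be done before Package — violated.
Design is blocked on Review — holds.
Design is blocked on Launch — holds.
Package is blocked on Launch — violated.
Package depends on Build — holds.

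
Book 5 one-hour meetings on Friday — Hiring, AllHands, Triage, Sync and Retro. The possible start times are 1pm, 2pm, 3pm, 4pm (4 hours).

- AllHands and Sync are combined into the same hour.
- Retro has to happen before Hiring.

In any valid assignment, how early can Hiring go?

Precedence pushes Hiring to at least 2pm.
Hiring at 2pm is achievable: Sync=1pm, Retro=1pm, AllHands=1pm, Triage=1pm, Hiring=2pm.

2pm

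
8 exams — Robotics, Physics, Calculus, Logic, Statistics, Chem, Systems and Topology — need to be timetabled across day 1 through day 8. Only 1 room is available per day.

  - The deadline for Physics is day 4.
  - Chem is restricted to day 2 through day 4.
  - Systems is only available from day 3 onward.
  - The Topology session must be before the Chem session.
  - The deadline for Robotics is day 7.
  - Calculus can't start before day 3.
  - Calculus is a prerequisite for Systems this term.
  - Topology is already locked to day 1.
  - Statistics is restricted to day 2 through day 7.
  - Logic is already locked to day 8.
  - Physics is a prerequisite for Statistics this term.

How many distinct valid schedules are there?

51

Splitting on Physics: it can be day 2 (24), day 3 (15), day 4 (12). Listing each branch's schedules as (Robotics, Calculus, Logic, Statistics, Chem, Systems, Topology) by day number:
Physics=day 2: (3,5,8,6,4,7,1) (3,5,8,7,4,6,1) (3,6,8,5,4,7,1) (4,5,8,6,3,7,1) (4,5,8,7,3,6,1) (4,6,8,5,3,7,1) (5,3,8,6,4,7,1) (5,3,8,7,4,6,1) (5,4,8,6,3,7,1) (5,4,8,7,3,6,1) (5,6,8,3,4,7,1) (5,6,8,4,3,7,1) (6,3,8,5,4,7,1) (6,3,8,7,4,5,1) (6,4,8,5,3,7,1) (6,4,8,7,3,5,1) (6,5,8,3,4,7,1) (6,5,8,4,3,7,1) (7,3,8,5,4,6,1) (7,3,8,6,4,5,1) (7,4,8,5,3,6,1) (7,4,8,6,3,5,1) (7,5,8,3,4,6,1) (7,5,8,4,3,6,1) — 24.
Physics=day 3: (2,5,8,6,4,7,1) (2,5,8,7,4,6,1) (2,6,8,5,4,7,1) (4,5,8,6,2,7,1) (4,5,8,7,2,6,1) (4,6,8,5,2,7,1) (5,4,8,6,2,7,1) (5,4,8,7,2,6,1) (5,6,8,4,2,7,1) (6,4,8,5,2,7,1) (6,4,8,7,2,5,1) (6,5,8,4,2,7,1) (7,4,8,5,2,6,1) (7,4,8,6,2,5,1) (7,5,8,4,2,6,1) — 15.
Physics=day 4: (2,5,8,6,3,7,1) (2,5,8,7,3,6,1) (2,6,8,5,3,7,1) (3,5,8,6,2,7,1) (3,5,8,7,2,6,1) (3,6,8,5,2,7,1) (5,3,8,6,2,7,1) (5,3,8,7,2,6,1) (6,3,8,5,2,7,1) (6,3,8,7,2,5,1) (7,3,8,5,2,6,1) (7,3,8,6,2,5,1) — 12.
Summing: 24 + 15 + 12 = 51.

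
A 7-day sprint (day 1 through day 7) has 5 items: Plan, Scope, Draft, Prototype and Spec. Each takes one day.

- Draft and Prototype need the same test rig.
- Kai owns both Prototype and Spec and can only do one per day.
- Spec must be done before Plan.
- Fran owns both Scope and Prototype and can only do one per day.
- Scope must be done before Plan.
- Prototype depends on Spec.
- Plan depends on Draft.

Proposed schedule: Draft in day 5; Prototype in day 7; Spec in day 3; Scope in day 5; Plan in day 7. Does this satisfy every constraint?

Prototype depends on Spec — holds.
Fran owns both Scope and Prototype and can only do one per day — holds.
Spec must be done before Plan — holds.
Plan depends on Draft — holds.
Kai owns both Prototype and Spec and can only do one per day — holds.
Scope must be done before Plan — holds.
Draft and Prototype need the same test rig — holds.

Yes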